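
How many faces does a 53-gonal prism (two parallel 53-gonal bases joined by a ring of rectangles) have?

55

A prism on an n-gon has two n-gon bases and n rectangular sides: V = 2·53 = 106, E = 3·53 = 159, F = 53 + 2 = 55.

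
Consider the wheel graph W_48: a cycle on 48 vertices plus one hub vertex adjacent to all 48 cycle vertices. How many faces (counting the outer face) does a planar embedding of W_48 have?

W_48 has V = 48 + 1 = 49 vertices and E = 2·48 = 96 edges.
By Euler's formula F = 2 − V + E = 2 − 49 + 96 = 49.

49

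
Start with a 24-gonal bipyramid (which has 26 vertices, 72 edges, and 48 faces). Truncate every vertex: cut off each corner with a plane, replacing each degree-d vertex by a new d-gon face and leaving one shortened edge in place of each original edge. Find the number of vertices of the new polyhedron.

144

Truncation replaces each original edge-end by a new vertex, so V′ = 2E = 144.
Each original edge survives, and each old vertex of degree d contributes d new edges; summing degrees gives Σd = 2E, so E′ = E + 2E = 3E = 216.
Each original face survives and each original vertex becomes one new face: F′ = F + V = 74.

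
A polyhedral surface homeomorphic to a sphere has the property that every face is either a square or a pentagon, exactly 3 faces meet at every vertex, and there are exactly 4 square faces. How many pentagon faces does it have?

Let x be the number of pentagons; then F = 4 + x.
Edge–face incidences: 2E = 4·4 + 5·x = 16 + 5x.
Every vertex has degree 3, so 3V = 2E.
Euler: V − E + F = 2 ⇒ (2E)/3 − E + (4 + x) = 2.
Multiply by 6: 2·(2E) − 3·(2E) + 6·(4 + x) = 12, i.e. 24 + 6x − (16 + 5x) = 12.
Collecting terms: x + 8 = 12, so x = 4.
Then 2E = 16 + 5·4 = 36, so E = 18, V = 2E/3 = 12, F = 4 + 4 = 8.

4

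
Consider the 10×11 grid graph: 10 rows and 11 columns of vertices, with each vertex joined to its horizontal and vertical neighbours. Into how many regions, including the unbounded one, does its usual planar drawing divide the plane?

91

The grid has V = 10·11 = 110 vertices and E = 10·10 + 11·9 = 199 edges.
F = 2 − V + E = 2 − 110 + 199 = 91.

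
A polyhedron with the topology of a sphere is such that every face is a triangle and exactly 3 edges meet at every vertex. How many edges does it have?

Each face has 3 edges and each edge borders two faces, so 2E = 3F.
Each vertex has degree 3, so 3V = 2E and hence V = 3F/3.
Euler: V − E + F = 2 ⇒ (3F/3) − (3F/2) + F = 2.
Multiply by 6: (6 − 9 + 6)F = 12, i.e. 3F = 12.
So F = 4, E = 3·4/2 = 6, V = 3·4/3 = 4.

6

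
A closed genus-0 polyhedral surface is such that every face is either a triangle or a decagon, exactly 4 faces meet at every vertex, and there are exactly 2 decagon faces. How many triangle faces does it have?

20

Let x be the number of triangles; then F = 2 + x.
Edge–face incidences: 2E = 10·2 + 3·x = 20 + 3x.
Every vertex has degree 4, so 4V = 2E.
Euler: V − E + F = 2 ⇒ (2E)/4 − E + (2 + x) = 2.
Multiply by 8: 2·(2E) − 4·(2E) + 8·(2 + x) = 16, i.e. 16 + 8x − 2·(20 + 3x) = 16.
Collecting terms: 2x − 24 = 16, so 2x = 40, so x = 20.
Then 2E = 20 + 3·20 = 80, so E = 40, V = 2E/4 = 20, F = 2 + 20 = 22.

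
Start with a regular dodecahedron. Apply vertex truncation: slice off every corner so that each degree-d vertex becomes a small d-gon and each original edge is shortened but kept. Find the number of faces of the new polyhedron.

32

The base solid has V = 20, E = 30, F = 12.
Truncation replaces each original edge-end by a new vertex, so V′ = 2E = 60.
Each original edge survives, and each old vertex of degree d contributes d new edges; summing degrees gives Σd = 2E, so E′ = E + 2E = 3E = 90.
Each original face survives and each original vertex becomes one new face: F′ = F + V = 32.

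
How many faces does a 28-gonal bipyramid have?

A bipyramid over an n-gon has 2n triangular faces and n + 2 vertices: V = 28 + 2 = 30, E = 3·28 = 84, F = 2·28 = 56.
Check: V − E + F = 30 − 84 + 56 = 2.

56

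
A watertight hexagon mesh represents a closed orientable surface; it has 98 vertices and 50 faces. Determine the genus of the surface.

2

Every face is a hexagon, so 2E = 6·50 = 300, giving E = 150.
χ = V − E + F = 98 − 150 + 50 = -2.
For a closed orientable surface χ = 2 − 2g, so g = (2 − (-2))/2 = 2.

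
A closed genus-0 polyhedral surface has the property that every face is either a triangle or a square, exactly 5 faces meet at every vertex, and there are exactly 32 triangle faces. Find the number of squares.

6

Let x be the number of squares; then F = 32 + x.
Edge–face incidences: 2E = 3·32 + 4·x = 96 + 4x.
Every vertex has degree 5, so 5V = 2E.
Euler: V − E + F = 2 ⇒ (2E)/5 − E + (32 + x) = 2.
Multiply by 10: 2·(2E) − 5·(2E) + 10·(32 + x) = 20, i.e. 320 + 10x − 3·(96 + 4x) = 20.
Collecting terms: −2x + 32 = 20, so −2x = −12, so x = 6.
Then 2E = 96 + 4·6 = 120, so E = 60, V = 2E/5 = 24, F = 32 + 6 = 38.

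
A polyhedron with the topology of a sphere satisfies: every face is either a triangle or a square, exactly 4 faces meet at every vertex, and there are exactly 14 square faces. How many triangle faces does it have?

8

Let x be the number of triangles; then F = 14 + x.
Edge–face incidences: 2E = 4·14 + 3·x = 56 + 3x.
Every vertex has degree 4, so 4V = 2E.
Euler: V − E + F = 2 ⇒ (2E)/4 − E + (14 + x) = 2.
Multiply by 8: 2·(2E) − 4·(2E) + 8·(14 + x) = 16, i.e. 112 + 8x − 2·(56 + 3x) = 16.
Collecting terms: 2x = 16, so x = 8.
Then 2E = 56 + 3·8 = 80, so E = 40, V = 2E/4 = 20, F = 14 + 8 = 22.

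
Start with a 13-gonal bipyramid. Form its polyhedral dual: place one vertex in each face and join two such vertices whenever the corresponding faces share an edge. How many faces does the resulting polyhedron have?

The base solid has V = 15, E = 39, F = 26.
The dual swaps V and F and preserves E: V′ = F = 26, E′ = E = 39, F′ = V = 15.

15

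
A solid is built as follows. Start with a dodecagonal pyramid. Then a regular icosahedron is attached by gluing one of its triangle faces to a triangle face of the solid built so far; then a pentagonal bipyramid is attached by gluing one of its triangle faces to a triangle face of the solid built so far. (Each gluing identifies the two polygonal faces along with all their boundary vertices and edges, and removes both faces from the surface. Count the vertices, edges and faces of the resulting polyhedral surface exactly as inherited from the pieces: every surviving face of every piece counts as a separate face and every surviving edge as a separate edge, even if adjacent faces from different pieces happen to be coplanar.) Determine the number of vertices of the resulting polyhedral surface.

A dodecagonal pyramid: V=13, E=24, F=13.
Attach a regular icosahedron (V=12, E=30, F=20) along a 3-gon: merge 3 vertices and 3 edges, delete both glued faces → V=22, E=51, F=31.
Attach a pentagonal bipyramid (V=7, E=15, F=10) along a 3-gon: merge 3 vertices and 3 edges, delete both glued faces → V=26, E=63, F=39.
Check: V − E + F = 26 − 63 + 39 = 2.

26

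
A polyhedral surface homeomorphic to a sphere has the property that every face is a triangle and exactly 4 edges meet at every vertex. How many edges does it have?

12

Each face has 3 edges and each edge borders two faces, so 2E = 3F.
Each vertex has degree 4, so 4V = 2E and hence V = 3F/4.
Euler: V − E + F = 2 ⇒ (3F/4) − (3F/2) + F = 2.
Multiply by 8: (6 − 12 + 8)F = 16, i.e. 2F = 16.
So F = 8, E = 3·8/2 = 12, V = 3·8/4 = 6.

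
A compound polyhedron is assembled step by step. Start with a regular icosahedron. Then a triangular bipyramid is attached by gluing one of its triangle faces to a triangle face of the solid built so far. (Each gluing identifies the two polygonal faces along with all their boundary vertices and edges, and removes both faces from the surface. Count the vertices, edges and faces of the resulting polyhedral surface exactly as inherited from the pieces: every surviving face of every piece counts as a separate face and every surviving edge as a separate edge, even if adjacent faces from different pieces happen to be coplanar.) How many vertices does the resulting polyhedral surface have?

14

A regular icosahedron: V=12, E=30, F=20.
Attach a triangular bipyramid (V=5, E=9, F=6) along a 3-gon: merge 3 vertices and 3 edges, delete both glued faces → V=14, E=36, F=24.
Check: V − E + F = 14 − 36 + 24 = 2.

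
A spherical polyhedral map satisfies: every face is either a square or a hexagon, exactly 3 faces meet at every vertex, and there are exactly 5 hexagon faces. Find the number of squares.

Let x be the number of squares; then F = 5 + x.
Edge–face incidences: 2E = 6·5 + 4·x = 30 + 4x.
Every vertex has degree 3, so 3V = 2E.
Euler: V − E + F = 2 ⇒ (2E)/3 − E + (5 + x) = 2.
Multiply by 6: 2·(2E) − 3·(2E) + 6·(5 + x) = 12, i.e. 30 + 6x − (30 + 4x) = 12.
Collecting terms: 2x = 12, so x = 6.
Then 2E = 30 + 4·6 = 54, so E = 27, V = 2E/3 = 18, F = 5 + 6 = 11.

6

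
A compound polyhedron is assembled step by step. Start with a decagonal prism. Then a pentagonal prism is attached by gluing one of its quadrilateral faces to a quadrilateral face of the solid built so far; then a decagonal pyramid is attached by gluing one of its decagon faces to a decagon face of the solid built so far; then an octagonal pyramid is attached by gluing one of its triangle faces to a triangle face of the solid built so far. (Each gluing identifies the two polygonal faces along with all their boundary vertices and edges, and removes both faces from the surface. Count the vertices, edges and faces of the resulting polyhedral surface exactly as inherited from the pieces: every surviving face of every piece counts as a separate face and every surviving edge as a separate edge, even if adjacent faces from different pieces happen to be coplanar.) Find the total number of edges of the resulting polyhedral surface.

64

A decagonal prism: V=20, E=30, F=12.
Attach a pentagonal prism (V=10, E=15, F=7) along a 4-gon: merge 4 vertices and 4 edges, delete both glued faces → V=26, E=41, F=17.
Attach a decagonal pyramid (V=11, E=20, F=11) along a 10-gon: merge 10 vertices and 10 edges, delete both glued faces → V=27, E=51, F=26.
Attach an octagonal pyramid (V=9, E=16, F=9) along a 3-gon: merge 3 vertices and 3 edges, delete both glued faces → V=33, E=64, F=33.
Check: V − E + F = 33 − 64 + 33 = 2.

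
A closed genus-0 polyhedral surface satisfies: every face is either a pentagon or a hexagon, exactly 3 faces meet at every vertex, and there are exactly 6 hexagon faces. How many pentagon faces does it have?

Let x be the number of pentagons; then F = 6 + x.
Edge–face incidences: 2E = 6·6 + 5·x = 36 + 5x.
Every vertex has degree 3, so 3V = 2E.
Euler: V − E + F = 2 ⇒ (2E)/3 − E + (6 + x) = 2.
Multiply by 6: 2·(2E) − 3·(2E) + 6·(6 + x) = 12, i.e. 36 + 6x − (36 + 5x) = 12.
Collecting terms: x = 12.
Then 2E = 36 + 5·12 = 96, so E = 48, V = 2E/3 = 32, F = 6 + 12 = 18.

12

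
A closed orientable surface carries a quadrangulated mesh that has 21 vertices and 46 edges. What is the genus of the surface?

Every face is a square and each edge borders two faces, so 4F = 2·46, giving F = 23.
χ = V − E + F = 21 − 46 + 23 = -2.
For a closed orientable surface χ = 2 − 2g, so g = (2 − (-2))/2 = 2.

2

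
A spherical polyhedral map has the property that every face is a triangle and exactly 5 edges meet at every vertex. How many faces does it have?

20

Each face has 3 edges and each edge borders two faces, so 2E = 3F.
Each vertex has degree 5, so 5V = 2E and hence V = 3F/5.
Euler: V − E + F = 2 ⇒ (3F/5) − (3F/2) + F = 2.
Multiply by 10: (6 − 15 + 10)F = 20, i.e. 1F = 20.
So F = 20, E = 3·20/2 = 30, V = 3·20/5 = 12.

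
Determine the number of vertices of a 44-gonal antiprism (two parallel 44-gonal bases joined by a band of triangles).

An antiprism on an n-gon has two n-gon caps and 2n triangles: V = 2·44 = 88, E = 4·44 = 176, F = 2·44 + 2 = 90.

88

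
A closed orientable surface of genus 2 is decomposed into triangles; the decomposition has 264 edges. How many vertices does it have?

χ = 2 − 2·2 = -2, and every face is a triangle so 3F = 2E.
F = 2E/3 = 176. Then V = -2 + E − F = -2 + 264 − 176 = 86.

86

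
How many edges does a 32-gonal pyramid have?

64

A pyramid on an n-gon base has one n-gon and n triangles: V = 32 + 1 = 33, E = 2·32 = 64, F = 32 + 1 = 33.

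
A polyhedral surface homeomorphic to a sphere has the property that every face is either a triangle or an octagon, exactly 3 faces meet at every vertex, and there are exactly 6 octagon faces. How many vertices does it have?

Let x be the number of triangles; then F = 6 + x.
Edge–face incidences: 2E = 8·6 + 3·x = 48 + 3x.
Every vertex has degree 3, so 3V = 2E.
Euler: V − E + F = 2 ⇒ (2E)/3 − E + (6 + x) = 2.
Multiply by 6: 2·(2E) − 3·(2E) + 6·(6 + x) = 12, i.e. 36 + 6x − (48 + 3x) = 12.
Collecting terms: 3x − 12 = 12, so 3x = 24, so x = 8.
Then 2E = 48 + 3·8 = 72, so E = 36, V = 2E/3 = 24, F = 6 + 8 = 14.

24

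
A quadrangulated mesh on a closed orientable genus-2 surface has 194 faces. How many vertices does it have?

χ = 2 − 2·2 = -2, and every face is a square so 4F = 2E.
E = 4·194/2 = 388. Then V = -2 + E − F = -2 + 388 − 194 = 192.

192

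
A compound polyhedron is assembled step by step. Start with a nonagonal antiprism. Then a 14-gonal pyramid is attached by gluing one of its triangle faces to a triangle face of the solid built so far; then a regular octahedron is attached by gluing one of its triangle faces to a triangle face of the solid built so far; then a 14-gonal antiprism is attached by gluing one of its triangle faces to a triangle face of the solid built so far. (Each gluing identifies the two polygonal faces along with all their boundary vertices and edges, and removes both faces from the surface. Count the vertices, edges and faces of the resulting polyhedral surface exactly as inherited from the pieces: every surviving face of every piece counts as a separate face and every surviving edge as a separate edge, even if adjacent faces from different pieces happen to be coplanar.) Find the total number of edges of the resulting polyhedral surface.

123

A nonagonal antiprism: V=18, E=36, F=20.
Attach a 14-gonal pyramid (V=15, E=28, F=15) along a 3-gon: merge 3 vertices and 3 edges, delete both glued faces → V=30, E=61, F=33.
Attach a regular octahedron (V=6, E=12, F=8) along a 3-gon: merge 3 vertices and 3 edges, delete both glued faces → V=33, E=70, F=39.
Attach a 14-gonal antiprism (V=28, E=56, F=30) along a 3-gon: merge 3 vertices and 3 edges, delete both glued faces → V=58, E=123, F=67.
Check: V − E + F = 58 − 123 + 67 = 2.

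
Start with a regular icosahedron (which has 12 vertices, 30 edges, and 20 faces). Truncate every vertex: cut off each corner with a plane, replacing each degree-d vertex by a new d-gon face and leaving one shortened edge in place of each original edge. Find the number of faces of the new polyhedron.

32

Truncation replaces each original edge-end by a new vertex, so V′ = 2E = 60.
Each original edge survives, and each old vertex of degree d contributes d new edges; summing degrees gives Σd = 2E, so E′ = E + 2E = 3E = 90.
Each original face survives and each original vertex becomes one new face: F′ = F + V = 32.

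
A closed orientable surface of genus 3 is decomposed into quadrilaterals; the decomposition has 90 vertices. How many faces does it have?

χ = 2 − 2·3 = -4, and every face is a square so 4F = 2E.
V − E + F = -4 with E = 4F/2 gives 90 − (4/2 − 1)·F = -4, so F = 94 and E = 188.

94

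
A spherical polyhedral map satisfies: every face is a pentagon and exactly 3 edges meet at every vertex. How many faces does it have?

Each face has 5 edges and each edge borders two faces, so 2E = 5F.
Each vertex has degree 3, so 3V = 2E and hence V = 5F/3.
Euler: V − E + F = 2 ⇒ (5F/3) − (5F/2) + F = 2.
Multiply by 6: (10 − 15 + 6)F = 12, i.e. 1F = 12.
So F = 12, E = 5·12/2 = 30, V = 5·12/3 = 20.

12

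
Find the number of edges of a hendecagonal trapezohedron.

The n-trapezohedron (dual of the n-antiprism) has V = 2·11 + 2 = 24, E = 4·11 = 44, F = 2·11 = 22.
Check: V − E + F = 24 − 44 + 22 = 2.

44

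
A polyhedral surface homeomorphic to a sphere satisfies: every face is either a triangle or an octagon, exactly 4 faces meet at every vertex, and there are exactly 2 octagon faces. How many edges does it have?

Let x be the number of triangles; then F = 2 + x.
Edge–face incidences: 2E = 8·2 + 3·x = 16 + 3x.
Every vertex has degree 4, so 4V = 2E.
Euler: V − E + F = 2 ⇒ (2E)/4 − E + (2 + x) = 2.
Multiply by 8: 2·(2E) − 4·(2E) + 8·(2 + x) = 16, i.e. 16 + 8x − 2·(16 + 3x) = 16.
Collecting terms: 2x − 16 = 16, so 2x = 32, so x = 16.
Then 2E = 16 + 3·16 = 64, so E = 32, V = 2E/4 = 16, F = 2 + 16 = 18.

32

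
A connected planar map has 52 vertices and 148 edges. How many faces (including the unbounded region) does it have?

98

Euler's formula for a connected plane graph: V − E + F = 2, so F = 2 − 52 + 148 = 98.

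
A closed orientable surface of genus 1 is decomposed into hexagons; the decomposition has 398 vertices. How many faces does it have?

χ = 2 − 2·1 = 0, and every face is a hexagon so 6F = 2E.
V − E + F = 0 with E = 6F/2 gives 398 − (6/2 − 1)·F = 0, so F = 199 and E = 597.

199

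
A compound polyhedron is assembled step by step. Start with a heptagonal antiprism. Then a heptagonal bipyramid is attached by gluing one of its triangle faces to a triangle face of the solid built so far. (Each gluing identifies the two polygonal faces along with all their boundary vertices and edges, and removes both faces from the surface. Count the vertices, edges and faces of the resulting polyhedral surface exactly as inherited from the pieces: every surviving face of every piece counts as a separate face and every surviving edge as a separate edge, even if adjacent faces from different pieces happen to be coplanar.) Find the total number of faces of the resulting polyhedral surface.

A heptagonal antiprism: V=14, E=28, F=16.
Attach a heptagonal bipyramid (V=9, E=21, F=14) along a 3-gon: merge 3 vertices and 3 edges, delete both glued faces → V=20, E=46, F=28.
Check: V − E + F = 20 − 46 + 28 = 2.

28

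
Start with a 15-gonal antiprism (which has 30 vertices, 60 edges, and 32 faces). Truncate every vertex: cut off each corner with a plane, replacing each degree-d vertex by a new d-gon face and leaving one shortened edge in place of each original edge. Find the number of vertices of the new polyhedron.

120

Truncation replaces each original edge-end by a new vertex, so V′ = 2E = 120.
Each original edge survives, and each old vertex of degree d contributes d new edges; summing degrees gives Σd = 2E, so E′ = E + 2E = 3E = 180.
Each original face survives and each original vertex becomes one new face: F′ = F + V = 62.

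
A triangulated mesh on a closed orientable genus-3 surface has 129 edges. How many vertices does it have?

χ = 2 − 2·3 = -4, and every face is a triangle so 3F = 2E.
F = 2E/3 = 86. Then V = -4 + E − F = -4 + 129 − 86 = 39.

39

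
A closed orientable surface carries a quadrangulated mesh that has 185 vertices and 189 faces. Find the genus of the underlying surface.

3

Every face is a square, so 2E = 4·189 = 756, giving E = 378.
χ = V − E + F = 185 − 378 + 189 = -4.
For a closed orientable surface χ = 2 − 2g, so g = (2 − (-4))/2 = 3.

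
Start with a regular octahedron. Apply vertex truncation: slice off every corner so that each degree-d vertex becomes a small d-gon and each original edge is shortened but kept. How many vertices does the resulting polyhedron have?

24

The base solid has V = 6, E = 12, F = 8.
Truncation replaces each original edge-end by a new vertex, so V′ = 2E = 24.
Each original edge survives, and each old vertex of degree d contributes d new edges; summing degrees gives Σd = 2E, so E′ = E + 2E = 3E = 36.
Each original face survives and each original vertex becomes one new face: F′ = F + V = 14.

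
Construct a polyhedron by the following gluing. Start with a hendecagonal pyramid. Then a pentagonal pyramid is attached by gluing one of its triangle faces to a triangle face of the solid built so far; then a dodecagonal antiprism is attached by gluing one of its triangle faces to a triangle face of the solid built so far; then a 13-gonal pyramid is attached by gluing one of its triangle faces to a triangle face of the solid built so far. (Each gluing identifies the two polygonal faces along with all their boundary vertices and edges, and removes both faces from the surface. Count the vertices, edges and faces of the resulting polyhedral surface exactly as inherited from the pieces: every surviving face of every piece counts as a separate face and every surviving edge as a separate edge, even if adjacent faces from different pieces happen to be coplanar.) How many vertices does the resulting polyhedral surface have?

A hendecagonal pyramid: V=12, E=22, F=12.
Attach a pentagonal pyramid (V=6, E=10, F=6) along a 3-gon: merge 3 vertices and 3 edges, delete both glued faces → V=15, E=29, F=16.
Attach a dodecagonal antiprism (V=24, E=48, F=26) along a 3-gon: merge 3 vertices and 3 edges, delete both glued faces → V=36, E=74, F=40.
Attach a 13-gonal pyramid (V=14, E=26, F=14) along a 3-gon: merge 3 vertices and 3 edges, delete both glued faces → V=47, E=97, F=52.
Check: V − E + F = 47 − 97 + 52 = 2.

47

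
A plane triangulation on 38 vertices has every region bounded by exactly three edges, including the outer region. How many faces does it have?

In a plane triangulation 3F = 2E and V − E + F = 2, so F = 2V − 4 = 2·38 − 4 = 72.

72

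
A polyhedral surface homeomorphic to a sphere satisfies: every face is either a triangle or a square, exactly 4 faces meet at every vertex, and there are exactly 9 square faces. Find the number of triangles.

Let x be the number of triangles; then F = 9 + x.
Edge–face incidences: 2E = 4·9 + 3·x = 36 + 3x.
Every vertex has degree 4, so 4V = 2E.
Euler: V − E + F = 2 ⇒ (2E)/4 − E + (9 + x) = 2.
Multiply by 8: 2·(2E) − 4·(2E) + 8·(9 + x) = 16, i.e. 72 + 8x − 2·(36 + 3x) = 16.
Collecting terms: 2x = 16, so x = 8.
Then 2E = 36 + 3·8 = 60, so E = 30, V = 2E/4 = 15, F = 9 + 8 = 17.

8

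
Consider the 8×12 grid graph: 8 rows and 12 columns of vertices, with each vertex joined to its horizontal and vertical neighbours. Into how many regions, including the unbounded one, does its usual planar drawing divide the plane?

The grid has V = 8·12 = 96 vertices and E = 8·11 + 12·7 = 172 edges.
F = 2 − V + E = 2 − 96 + 172 = 78.

78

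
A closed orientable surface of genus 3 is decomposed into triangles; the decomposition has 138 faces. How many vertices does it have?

65

χ = 2 − 2·3 = -4, and every face is a triangle so 3F = 2E.
E = 3·138/2 = 207. Then V = -4 + E − F = -4 + 207 − 138 = 65.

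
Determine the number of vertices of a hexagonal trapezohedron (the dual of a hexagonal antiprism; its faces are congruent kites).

The n-trapezohedron (dual of the n-antiprism) has V = 2·6 + 2 = 14, E = 4·6 = 24, F = 2·6 = 12.

14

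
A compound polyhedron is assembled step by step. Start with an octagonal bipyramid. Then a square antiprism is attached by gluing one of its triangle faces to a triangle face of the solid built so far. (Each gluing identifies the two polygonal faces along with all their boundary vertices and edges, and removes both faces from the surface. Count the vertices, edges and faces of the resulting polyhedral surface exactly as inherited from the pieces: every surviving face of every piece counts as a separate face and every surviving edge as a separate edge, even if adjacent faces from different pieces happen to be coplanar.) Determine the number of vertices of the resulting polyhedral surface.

An octagonal bipyramid: V=10, E=24, F=16.
Attach a square antiprism (V=8, E=16, F=10) along a 3-gon: merge 3 vertices and 3 edges, delete both glued faces → V=15, E=37, F=24.
Check: V − E + F = 15 − 37 + 24 = 2.

15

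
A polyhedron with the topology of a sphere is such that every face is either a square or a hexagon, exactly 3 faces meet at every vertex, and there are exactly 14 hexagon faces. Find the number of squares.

6

Let x be the number of squares; then F = 14 + x.
Edge–face incidences: 2E = 6·14 + 4·x = 84 + 4x.
Every vertex has degree 3, so 3V = 2E.
Euler: V − E + F = 2 ⇒ (2E)/3 − E + (14 + x) = 2.
Multiply by 6: 2·(2E) − 3·(2E) + 6·(14 + x) = 12, i.e. 84 + 6x − (84 + 4x) = 12.
Collecting terms: 2x = 12, so x = 6.
Then 2E = 84 + 4·6 = 108, so E = 54, V = 2E/3 = 36, F = 14 + 6 = 20.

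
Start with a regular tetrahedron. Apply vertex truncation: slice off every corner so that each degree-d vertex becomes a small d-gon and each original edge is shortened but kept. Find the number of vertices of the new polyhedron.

12

The base solid has V = 4, E = 6, F = 4.
Truncation replaces each original edge-end by a new vertex, so V′ = 2E = 12.
Each original edge survives, and each old vertex of degree d contributes d new edges; summing degrees gives Σd = 2E, so E′ = E + 2E = 3E = 18.
Each original face survives and each original vertex becomes one new face: F′ = F + V = 8.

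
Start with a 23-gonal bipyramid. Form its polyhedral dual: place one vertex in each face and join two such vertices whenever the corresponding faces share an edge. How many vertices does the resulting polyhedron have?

The base solid has V = 25, E = 69, F = 46.
The dual swaps V and F and preserves E: V′ = F = 46, E′ = E = 69, F′ = V = 25.

46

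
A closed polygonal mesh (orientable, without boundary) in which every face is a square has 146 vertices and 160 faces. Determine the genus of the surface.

Every face is a square, so 2E = 4·160 = 640, giving E = 320.
χ = V − E + F = 146 − 320 + 160 = -14.
For a closed orientable surface χ = 2 − 2g, so g = (2 − (-14))/2 = 8.

8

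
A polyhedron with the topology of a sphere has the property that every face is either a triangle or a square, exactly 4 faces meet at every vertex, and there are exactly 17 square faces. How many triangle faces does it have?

Let x be the number of triangles; then F = 17 + x.
Edge–face incidences: 2E = 4·17 + 3·x = 68 + 3x.
Every vertex has degree 4, so 4V = 2E.
Euler: V − E + F = 2 ⇒ (2E)/4 − E + (17 + x) = 2.
Multiply by 8: 2·(2E) − 4·(2E) + 8·(17 + x) = 16, i.e. 136 + 8x − 2·(68 + 3x) = 16.
Collecting terms: 2x = 16, so x = 8.
Then 2E = 68 + 3·8 = 92, so E = 46, V = 2E/4 = 23, F = 17 + 8 = 25.

8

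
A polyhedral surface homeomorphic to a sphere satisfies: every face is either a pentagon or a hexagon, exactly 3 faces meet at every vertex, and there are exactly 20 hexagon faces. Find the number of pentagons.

Let x be the number of pentagons; then F = 20 + x.
Edge–face incidences: 2E = 6·20 + 5·x = 120 + 5x.
Every vertex has degree 3, so 3V = 2E.
Euler: V − E + F = 2 ⇒ (2E)/3 − E + (20 + x) = 2.
Multiply by 6: 2·(2E) − 3·(2E) + 6·(20 + x) = 12, i.e. 120 + 6x − (120 + 5x) = 12.
Collecting terms: x = 12.
Then 2E = 120 + 5·12 = 180, so E = 90, V = 2E/3 = 60, F = 20 + 12 = 32.

12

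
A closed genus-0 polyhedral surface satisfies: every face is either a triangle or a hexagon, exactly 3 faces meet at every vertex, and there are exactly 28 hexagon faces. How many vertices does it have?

Let x be the number of triangles; then F = 28 + x.
Edge–face incidences: 2E = 6·28 + 3·x = 168 + 3x.
Every vertex has degree 3, so 3V = 2E.
Euler: V − E + F = 2 ⇒ (2E)/3 − E + (28 + x) = 2.
Multiply by 6: 2·(2E) − 3·(2E) + 6·(28 + x) = 12, i.e. 168 + 6x − (168 + 3x) = 12.
Collecting terms: 3x = 12, so x = 4.
Then 2E = 168 + 3·4 = 180, so E = 90, V = 2E/3 = 60, F = 28 + 4 = 32.

60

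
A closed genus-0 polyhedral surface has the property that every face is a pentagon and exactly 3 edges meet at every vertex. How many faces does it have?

12

Each face has 5 edges and each edge borders two faces, so 2E = 5F.
Each vertex has degree 3, so 3V = 2E and hence V = 5F/3.
Euler: V − E + F = 2 ⇒ (5F/3) − (5F/2) + F = 2.
Multiply by 6: (10 − 15 + 6)F = 12, i.e. 1F = 12.
So F = 12, E = 5·12/2 = 30, V = 5·12/3 = 20.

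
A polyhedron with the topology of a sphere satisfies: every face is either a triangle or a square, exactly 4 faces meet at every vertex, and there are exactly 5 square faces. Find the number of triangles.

Let x be the number of triangles; then F = 5 + x.
Edge–face incidences: 2E = 4·5 + 3·x = 20 + 3x.
Every vertex has degree 4, so 4V = 2E.
Euler: V − E + F = 2 ⇒ (2E)/4 − E + (5 + x) = 2.
Multiply by 8: 2·(2E) − 4·(2E) + 8·(5 + x) = 16, i.e. 40 + 8x − 2·(20 + 3x) = 16.
Collecting terms: 2x = 16, so x = 8.
Then 2E = 20 + 3·8 = 44, so E = 22, V = 2E/4 = 11, F = 5 + 8 = 13.

8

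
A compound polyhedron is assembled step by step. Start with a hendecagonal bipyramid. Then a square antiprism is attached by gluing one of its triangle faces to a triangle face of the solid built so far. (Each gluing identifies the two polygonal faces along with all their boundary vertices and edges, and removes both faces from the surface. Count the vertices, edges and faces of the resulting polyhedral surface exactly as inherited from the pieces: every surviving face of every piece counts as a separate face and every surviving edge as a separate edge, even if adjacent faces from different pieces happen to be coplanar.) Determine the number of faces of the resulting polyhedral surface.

30

A hendecagonal bipyramid: V=13, E=33, F=22.
Attach a square antiprism (V=8, E=16, F=10) along a 3-gon: merge 3 vertices and 3 edges, delete both glued faces → V=18, E=46, F=30.
Check: V − E + F = 18 − 46 + 30 = 2.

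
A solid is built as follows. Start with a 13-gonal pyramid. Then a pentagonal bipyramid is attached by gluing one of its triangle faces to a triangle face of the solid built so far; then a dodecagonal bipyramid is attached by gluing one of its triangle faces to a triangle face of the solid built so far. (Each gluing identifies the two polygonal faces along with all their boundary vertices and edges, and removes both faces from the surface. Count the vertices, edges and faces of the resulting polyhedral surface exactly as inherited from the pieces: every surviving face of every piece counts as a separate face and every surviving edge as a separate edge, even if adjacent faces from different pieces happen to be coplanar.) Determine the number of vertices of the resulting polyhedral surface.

29

A 13-gonal pyramid: V=14, E=26, F=14.
Attach a pentagonal bipyramid (V=7, E=15, F=10) along a 3-gon: merge 3 vertices and 3 edges, delete both glued faces → V=18, E=38, F=22.
Attach a dodecagonal bipyramid (V=14, E=36, F=24) along a 3-gon: merge 3 vertices and 3 edges, delete both glued faces → V=29, E=71, F=44.
Check: V − E + F = 29 − 71 + 44 = 2.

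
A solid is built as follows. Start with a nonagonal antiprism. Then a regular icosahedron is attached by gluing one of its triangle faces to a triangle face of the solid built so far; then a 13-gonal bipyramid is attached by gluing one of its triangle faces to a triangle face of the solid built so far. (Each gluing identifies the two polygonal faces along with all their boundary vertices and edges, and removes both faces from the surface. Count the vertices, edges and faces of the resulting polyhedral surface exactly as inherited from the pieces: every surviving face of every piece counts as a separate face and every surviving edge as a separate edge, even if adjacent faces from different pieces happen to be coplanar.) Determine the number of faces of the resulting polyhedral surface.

A nonagonal antiprism: V=18, E=36, F=20.
Attach a regular icosahedron (V=12, E=30, F=20) along a 3-gon: merge 3 vertices and 3 edges, delete both glued faces → V=27, E=63, F=38.
Attach a 13-gonal bipyramid (V=15, E=39, F=26) along a 3-gon: merge 3 vertices and 3 edges, delete both glued faces → V=39, E=99, F=62.
Check: V − E + F = 39 − 99 + 62 = 2.

62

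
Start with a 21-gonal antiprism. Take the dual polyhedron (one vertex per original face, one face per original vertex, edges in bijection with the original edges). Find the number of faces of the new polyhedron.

The base solid has V = 42, E = 84, F = 44.
The dual swaps V and F and preserves E: V′ = F = 44, E′ = E = 84, F′ = V = 42.

42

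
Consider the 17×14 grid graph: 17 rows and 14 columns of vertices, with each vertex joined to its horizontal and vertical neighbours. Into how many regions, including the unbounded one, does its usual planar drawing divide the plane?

The grid has V = 17·14 = 238 vertices and E = 17·13 + 14·16 = 445 edges.
F = 2 − V + E = 2 − 238 + 445 = 209.

209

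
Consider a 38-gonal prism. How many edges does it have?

A prism on an n-gon has two n-gon bases and n rectangular sides: V = 2·38 = 76, E = 3·38 = 114, F = 38 + 2 = 40.
Check: V − E + F = 76 − 114 + 40 = 2.

114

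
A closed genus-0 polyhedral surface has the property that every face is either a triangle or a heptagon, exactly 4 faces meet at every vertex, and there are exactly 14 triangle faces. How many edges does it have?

28

Let x be the number of heptagons; then F = 14 + x.
Edge–face incidences: 2E = 3·14 + 7·x = 42 + 7x.
Every vertex has degree 4, so 4V = 2E.
Euler: V − E + F = 2 ⇒ (2E)/4 − E + (14 + x) = 2.
Multiply by 8: 2·(2E) − 4·(2E) + 8·(14 + x) = 16, i.e. 112 + 8x − 2·(42 + 7x) = 16.
Collecting terms: −6x + 28 = 16, so −6x = −12, so x = 2.
Then 2E = 42 + 7·2 = 56, so E = 28, V = 2E/4 = 14, F = 14 + 2 = 16.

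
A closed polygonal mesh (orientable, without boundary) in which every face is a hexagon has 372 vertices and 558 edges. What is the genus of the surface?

1

Every face is a hexagon and each edge borders two faces, so 6F = 2·558, giving F = 186.
χ = V − E + F = 372 − 558 + 186 = 0.
For a closed orientable surface χ = 2 − 2g, so g = (2 − (0))/2 = 1.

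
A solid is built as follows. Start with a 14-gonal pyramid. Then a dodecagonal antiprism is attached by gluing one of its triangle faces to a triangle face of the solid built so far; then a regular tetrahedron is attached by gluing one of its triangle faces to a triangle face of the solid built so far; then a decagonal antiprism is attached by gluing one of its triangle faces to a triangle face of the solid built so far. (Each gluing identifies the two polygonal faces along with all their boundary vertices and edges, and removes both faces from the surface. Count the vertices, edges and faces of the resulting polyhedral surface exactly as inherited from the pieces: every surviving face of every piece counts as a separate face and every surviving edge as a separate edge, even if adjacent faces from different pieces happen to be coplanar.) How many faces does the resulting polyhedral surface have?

61

A 14-gonal pyramid: V=15, E=28, F=15.
Attach a dodecagonal antiprism (V=24, E=48, F=26) along a 3-gon: merge 3 vertices and 3 edges, delete both glued faces → V=36, E=73, F=39.
Attach a regular tetrahedron (V=4, E=6, F=4) along a 3-gon: merge 3 vertices and 3 edges, delete both glued faces → V=37, E=76, F=41.
Attach a decagonal antiprism (V=20, E=40, F=22) along a 3-gon: merge 3 vertices and 3 edges, delete both glued faces → V=54, E=113, F=61.
Check: V − E + F = 54 − 113 + 61 = 2.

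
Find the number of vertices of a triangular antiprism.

6

An antiprism on an n-gon has two n-gon caps and 2n triangles: V = 2·3 = 6, E = 4·3 = 12, F = 2·3 + 2 = 8.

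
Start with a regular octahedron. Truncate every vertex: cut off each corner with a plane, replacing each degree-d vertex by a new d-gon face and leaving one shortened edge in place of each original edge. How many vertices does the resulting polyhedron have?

The base solid has V = 6, E = 12, F = 8.
Truncation replaces each original edge-end by a new vertex, so V′ = 2E = 24.
Each original edge survives, and each old vertex of degree d contributes d new edges; summing degrees gives Σd = 2E, so E′ = E + 2E = 3E = 36.
Each original face survives and each original vertex becomes one new face: F′ = F + V = 14.

24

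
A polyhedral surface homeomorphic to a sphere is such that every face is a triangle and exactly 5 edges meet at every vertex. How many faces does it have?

20

Each face has 3 edges and each edge borders two faces, so 2E = 3F.
Each vertex has degree 5, so 5V = 2E and hence V = 3F/5.
Euler: V − E + F = 2 ⇒ (3F/5) − (3F/2) + F = 2.
Multiply by 10: (6 − 15 + 10)F = 20, i.e. 1F = 20.
So F = 20, E = 3·20/2 = 30, V = 3·20/5 = 12.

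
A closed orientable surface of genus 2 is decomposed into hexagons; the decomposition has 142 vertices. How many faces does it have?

72

χ = 2 − 2·2 = -2, and every face is a hexagon so 6F = 2E.
V − E + F = -2 with E = 6F/2 gives 142 − (6/2 − 1)·F = -2, so F = 72 and E = 216.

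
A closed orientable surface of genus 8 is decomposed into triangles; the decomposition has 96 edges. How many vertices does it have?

χ = 2 − 2·8 = -14, and every face is a triangle so 3F = 2E.
F = 2E/3 = 64. Then V = -14 + E − F = -14 + 96 − 64 = 18.

18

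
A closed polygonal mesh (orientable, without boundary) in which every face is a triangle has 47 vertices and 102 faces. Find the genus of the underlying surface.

Every face is a triangle, so 2E = 3·102 = 306, giving E = 153.
χ = V − E + F = 47 − 153 + 102 = -4.
For a closed orientable surface χ = 2 − 2g, so g = (2 − (-4))/2 = 3.

3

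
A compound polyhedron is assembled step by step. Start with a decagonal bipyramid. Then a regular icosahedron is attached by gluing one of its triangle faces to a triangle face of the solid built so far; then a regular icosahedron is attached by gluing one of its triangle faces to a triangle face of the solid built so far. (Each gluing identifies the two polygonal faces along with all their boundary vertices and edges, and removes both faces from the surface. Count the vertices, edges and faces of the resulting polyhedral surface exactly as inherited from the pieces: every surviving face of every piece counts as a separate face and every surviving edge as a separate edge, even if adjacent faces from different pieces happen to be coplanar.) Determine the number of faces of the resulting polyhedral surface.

A decagonal bipyramid: V=12, E=30, F=20.
Attach a regular icosahedron (V=12, E=30, F=20) along a 3-gon: merge 3 vertices and 3 edges, delete both glued faces → V=21, E=57, F=38.
Attach a regular icosahedron (V=12, E=30, F=20) along a 3-gon: merge 3 vertices and 3 edges, delete both glued faces → V=30, E=84, F=56.
Check: V − E + F = 30 − 84 + 56 = 2.

56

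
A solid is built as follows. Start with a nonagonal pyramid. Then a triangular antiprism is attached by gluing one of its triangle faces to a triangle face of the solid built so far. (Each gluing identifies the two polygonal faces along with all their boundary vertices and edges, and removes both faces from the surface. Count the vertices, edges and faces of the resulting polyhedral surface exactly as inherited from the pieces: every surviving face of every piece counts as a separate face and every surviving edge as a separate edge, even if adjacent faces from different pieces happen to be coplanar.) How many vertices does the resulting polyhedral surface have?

A nonagonal pyramid: V=10, E=18, F=10.
Attach a triangular antiprism (V=6, E=12, F=8) along a 3-gon: merge 3 vertices and 3 edges, delete both glued faces → V=13, E=27, F=16.
Check: V − E + F = 13 − 27 + 16 = 2.

13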